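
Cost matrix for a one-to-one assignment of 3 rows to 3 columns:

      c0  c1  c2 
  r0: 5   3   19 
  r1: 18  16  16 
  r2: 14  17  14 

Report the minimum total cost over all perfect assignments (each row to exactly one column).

optimal assignment: row0→col1 (cost 3), row1→col2 (cost 16), row2→col0 (cost 14)
total = 3 + 16 + 14 = 33

Minimum assignment cost: 33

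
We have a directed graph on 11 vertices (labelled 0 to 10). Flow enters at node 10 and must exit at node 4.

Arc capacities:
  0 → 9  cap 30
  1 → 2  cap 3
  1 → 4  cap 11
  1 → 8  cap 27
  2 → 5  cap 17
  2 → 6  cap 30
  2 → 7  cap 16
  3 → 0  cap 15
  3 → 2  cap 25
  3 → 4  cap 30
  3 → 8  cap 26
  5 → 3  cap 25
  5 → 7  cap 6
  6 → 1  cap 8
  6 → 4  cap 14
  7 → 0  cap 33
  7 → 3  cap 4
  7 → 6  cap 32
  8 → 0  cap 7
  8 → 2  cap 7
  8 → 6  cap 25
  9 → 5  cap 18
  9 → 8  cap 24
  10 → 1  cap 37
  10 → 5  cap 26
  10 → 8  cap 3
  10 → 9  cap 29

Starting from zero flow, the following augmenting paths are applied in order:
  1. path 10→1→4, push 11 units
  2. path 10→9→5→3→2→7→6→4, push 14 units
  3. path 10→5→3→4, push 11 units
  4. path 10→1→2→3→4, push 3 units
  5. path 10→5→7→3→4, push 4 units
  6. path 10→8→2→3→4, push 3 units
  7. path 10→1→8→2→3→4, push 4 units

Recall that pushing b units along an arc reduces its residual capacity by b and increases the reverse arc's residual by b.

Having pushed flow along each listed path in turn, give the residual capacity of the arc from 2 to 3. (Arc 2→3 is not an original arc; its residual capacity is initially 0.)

Residual capacity of (2,3): 4

after path 1 (10→1→4, push 11): res(2,3)=0
after path 2 (10→9→5→3→2→7→6→4, push 14): res(2,3)=14
after path 3 (10→5→3→4, push 11): res(2,3)=14
after path 4 (10→1→2→3→4, push 3): res(2,3)=11
after path 5 (10→5→7→3→4, push 4): res(2,3)=11
after path 6 (10→8→2→3→4, push 3): res(2,3)=8
after path 7 (10→1→8→2→3→4, push 4): res(2,3)=4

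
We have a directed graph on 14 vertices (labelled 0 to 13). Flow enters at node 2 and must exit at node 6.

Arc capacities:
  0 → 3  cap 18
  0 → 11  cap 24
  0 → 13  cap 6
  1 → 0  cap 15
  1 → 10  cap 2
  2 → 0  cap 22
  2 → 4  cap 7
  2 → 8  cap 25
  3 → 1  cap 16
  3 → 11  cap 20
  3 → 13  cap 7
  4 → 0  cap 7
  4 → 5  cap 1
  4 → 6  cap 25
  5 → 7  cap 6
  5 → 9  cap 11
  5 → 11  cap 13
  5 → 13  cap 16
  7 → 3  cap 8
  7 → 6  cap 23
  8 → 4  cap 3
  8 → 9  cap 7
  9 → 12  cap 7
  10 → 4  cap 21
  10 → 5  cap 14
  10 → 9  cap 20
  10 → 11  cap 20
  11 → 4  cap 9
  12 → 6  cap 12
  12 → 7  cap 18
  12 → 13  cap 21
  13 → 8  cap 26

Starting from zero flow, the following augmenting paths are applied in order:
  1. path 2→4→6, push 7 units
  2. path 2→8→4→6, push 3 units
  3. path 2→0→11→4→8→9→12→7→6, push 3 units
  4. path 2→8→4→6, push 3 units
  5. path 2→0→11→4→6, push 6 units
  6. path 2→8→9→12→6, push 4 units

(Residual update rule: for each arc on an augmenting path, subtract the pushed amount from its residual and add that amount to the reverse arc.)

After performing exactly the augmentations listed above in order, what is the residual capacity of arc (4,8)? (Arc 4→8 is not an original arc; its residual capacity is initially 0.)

after path 1 (2→4→6, push 7): res(4,8)=0
after path 2 (2→8→4→6, push 3): res(4,8)=3
after path 3 (2→0→11→4→8→9→12→7→6, push 3): res(4,8)=0
after path 4 (2→8→4→6, push 3): res(4,8)=3
after path 5 (2→0→11→4→6, push 6): res(4,8)=3
after path 6 (2→8→9→12→6, push 4): res(4,8)=3

Residual capacity of (4,8): 3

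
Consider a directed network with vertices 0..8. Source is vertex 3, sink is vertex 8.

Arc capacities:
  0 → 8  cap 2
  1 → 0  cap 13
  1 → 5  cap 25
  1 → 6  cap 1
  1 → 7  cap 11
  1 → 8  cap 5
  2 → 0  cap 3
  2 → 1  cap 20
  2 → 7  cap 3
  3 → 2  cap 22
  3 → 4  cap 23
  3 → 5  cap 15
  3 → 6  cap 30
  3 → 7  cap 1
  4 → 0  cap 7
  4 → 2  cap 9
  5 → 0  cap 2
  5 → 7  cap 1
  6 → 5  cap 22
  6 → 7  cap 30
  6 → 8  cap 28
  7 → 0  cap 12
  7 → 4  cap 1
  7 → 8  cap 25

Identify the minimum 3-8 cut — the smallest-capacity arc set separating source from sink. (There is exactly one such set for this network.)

augment #1: 3→6→8 push 28
augment #2: 3→7→8 push 1
augment #3: 3→2→0→8 push 2
augment #4: 3→2→1→8 push 5
augment #5: 3→2→7→8 push 3
augment #6: 3→5→7→8 push 1
augment #7: 3→6→7→8 push 2
augment #8: 3→2→1→7→8 push 11
augment #9: 3→2→1→6→7→8 push 1
max flow = 54; residual-reachable set from 3 gives S-side
cut edges (S→T): {(0,8), (1,6), (1,7), (1,8), (2,7), (3,6), (3,7), (5,7)} total cap 54

Min-cut arcs: {(0,8), (1,6), (1,7), (1,8), (2,7), (3,6), (3,7), (5,7)} (total capacity 54)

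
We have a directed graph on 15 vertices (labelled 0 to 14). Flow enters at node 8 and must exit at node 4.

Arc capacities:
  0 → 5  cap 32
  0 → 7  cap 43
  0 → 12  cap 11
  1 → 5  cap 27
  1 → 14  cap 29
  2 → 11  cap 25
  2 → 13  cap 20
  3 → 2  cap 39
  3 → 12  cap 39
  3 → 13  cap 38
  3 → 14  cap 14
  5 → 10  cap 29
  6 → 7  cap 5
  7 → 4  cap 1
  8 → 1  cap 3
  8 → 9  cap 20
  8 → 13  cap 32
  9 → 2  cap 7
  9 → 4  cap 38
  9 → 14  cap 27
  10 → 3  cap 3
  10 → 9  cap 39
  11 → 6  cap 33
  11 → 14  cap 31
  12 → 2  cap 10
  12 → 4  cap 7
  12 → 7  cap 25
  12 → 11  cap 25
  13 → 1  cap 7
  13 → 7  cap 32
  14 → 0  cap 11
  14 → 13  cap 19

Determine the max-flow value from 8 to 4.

augment #1: 8→9→4 bottleneck 20, total now 20
augment #2: 8→13→7→4 bottleneck 1, total now 21
augment #3: 8→1→5→10→9→4 bottleneck 3, total now 24
augment #4: 8→13→1→5→10→9→4 bottleneck 7, total now 31

Maximum flow value: 31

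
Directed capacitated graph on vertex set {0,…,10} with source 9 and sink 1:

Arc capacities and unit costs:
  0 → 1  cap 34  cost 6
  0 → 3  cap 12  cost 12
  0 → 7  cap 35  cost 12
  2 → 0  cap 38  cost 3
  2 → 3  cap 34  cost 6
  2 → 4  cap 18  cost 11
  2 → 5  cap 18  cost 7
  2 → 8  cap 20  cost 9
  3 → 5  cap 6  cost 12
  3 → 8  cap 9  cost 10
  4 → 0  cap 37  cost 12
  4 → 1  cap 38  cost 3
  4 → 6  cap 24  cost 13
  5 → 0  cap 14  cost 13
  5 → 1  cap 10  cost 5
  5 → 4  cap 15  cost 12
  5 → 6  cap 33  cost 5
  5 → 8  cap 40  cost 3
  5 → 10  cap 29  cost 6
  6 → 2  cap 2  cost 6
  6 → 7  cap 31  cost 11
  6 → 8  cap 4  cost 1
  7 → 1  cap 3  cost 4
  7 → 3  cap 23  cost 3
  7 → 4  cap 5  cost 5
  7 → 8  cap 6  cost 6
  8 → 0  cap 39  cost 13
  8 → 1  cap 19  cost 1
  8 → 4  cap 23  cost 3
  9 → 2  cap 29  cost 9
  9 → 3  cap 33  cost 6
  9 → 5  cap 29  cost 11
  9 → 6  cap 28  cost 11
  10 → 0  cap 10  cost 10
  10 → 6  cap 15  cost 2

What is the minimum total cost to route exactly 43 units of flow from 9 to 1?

shortest-cost path #1: 9→6→8→1 push 4 @ unit cost 13 (adds 52)
shortest-cost path #2: 9→5→8→1 push 15 @ unit cost 15 (adds 225)
shortest-cost path #3: 9→5→1 push 10 @ unit cost 16 (adds 160)
shortest-cost path #4: 9→2→0→1 push 14 @ unit cost 18 (adds 252)
total cost = 689

Minimum cost for 43 units: 689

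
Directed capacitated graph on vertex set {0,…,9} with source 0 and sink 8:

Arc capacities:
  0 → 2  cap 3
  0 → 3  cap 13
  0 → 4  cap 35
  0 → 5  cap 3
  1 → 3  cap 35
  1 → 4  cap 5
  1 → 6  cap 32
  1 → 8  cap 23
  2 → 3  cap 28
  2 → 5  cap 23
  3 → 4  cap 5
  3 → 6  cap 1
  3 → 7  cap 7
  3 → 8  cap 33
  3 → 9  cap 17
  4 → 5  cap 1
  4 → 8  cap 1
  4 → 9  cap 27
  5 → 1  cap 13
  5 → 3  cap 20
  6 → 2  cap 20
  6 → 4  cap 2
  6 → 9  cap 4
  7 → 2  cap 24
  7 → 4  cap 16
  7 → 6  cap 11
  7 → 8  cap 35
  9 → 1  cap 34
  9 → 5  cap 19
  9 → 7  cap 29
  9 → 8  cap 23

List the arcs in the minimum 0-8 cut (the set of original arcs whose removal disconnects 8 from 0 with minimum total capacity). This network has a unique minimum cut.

Min-cut arcs: {(0,2), (0,3), (0,5), (4,5), (4,8), (4,9)} (total capacity 48)

augment #1: 0→3→8 push 13
augment #2: 0→4→8 push 1
augment #3: 0→2→3→8 push 3
augment #4: 0→4→9→8 push 23
augment #5: 0→5→1→8 push 3
augment #6: 0→4→5→1→8 push 1
augment #7: 0→4→9→1→8 push 4
max flow = 48; residual-reachable set from 0 gives S-side
cut edges (S→T): {(0,2), (0,3), (0,5), (4,5), (4,8), (4,9)} total cap 48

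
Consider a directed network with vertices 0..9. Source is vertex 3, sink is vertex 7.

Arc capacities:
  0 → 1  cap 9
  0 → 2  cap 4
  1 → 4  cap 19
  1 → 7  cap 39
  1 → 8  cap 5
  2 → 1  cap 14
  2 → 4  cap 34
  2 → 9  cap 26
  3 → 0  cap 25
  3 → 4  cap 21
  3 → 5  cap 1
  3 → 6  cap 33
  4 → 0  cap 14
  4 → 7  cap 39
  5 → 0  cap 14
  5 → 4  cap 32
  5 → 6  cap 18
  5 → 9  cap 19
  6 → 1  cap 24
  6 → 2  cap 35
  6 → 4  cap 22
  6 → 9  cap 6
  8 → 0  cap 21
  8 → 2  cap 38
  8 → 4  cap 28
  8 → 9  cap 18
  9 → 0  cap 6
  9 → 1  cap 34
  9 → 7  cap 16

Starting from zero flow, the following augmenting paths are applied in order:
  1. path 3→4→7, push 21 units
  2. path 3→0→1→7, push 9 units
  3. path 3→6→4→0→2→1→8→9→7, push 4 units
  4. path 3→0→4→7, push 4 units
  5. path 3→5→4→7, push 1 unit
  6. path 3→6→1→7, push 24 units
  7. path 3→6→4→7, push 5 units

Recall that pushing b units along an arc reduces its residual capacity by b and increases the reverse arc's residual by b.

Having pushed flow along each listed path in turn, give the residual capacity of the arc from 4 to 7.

Residual capacity of (4,7): 8

after path 1 (3→4→7, push 21): res(4,7)=18
after path 2 (3→0→1→7, push 9): res(4,7)=18
after path 3 (3→6→4→0→2→1→8→9→7, push 4): res(4,7)=18
after path 4 (3→0→4→7, push 4): res(4,7)=14
after path 5 (3→5→4→7, push 1): res(4,7)=13
after path 6 (3→6→1→7, push 24): res(4,7)=13
after path 7 (3→6→4→7, push 5): res(4,7)=8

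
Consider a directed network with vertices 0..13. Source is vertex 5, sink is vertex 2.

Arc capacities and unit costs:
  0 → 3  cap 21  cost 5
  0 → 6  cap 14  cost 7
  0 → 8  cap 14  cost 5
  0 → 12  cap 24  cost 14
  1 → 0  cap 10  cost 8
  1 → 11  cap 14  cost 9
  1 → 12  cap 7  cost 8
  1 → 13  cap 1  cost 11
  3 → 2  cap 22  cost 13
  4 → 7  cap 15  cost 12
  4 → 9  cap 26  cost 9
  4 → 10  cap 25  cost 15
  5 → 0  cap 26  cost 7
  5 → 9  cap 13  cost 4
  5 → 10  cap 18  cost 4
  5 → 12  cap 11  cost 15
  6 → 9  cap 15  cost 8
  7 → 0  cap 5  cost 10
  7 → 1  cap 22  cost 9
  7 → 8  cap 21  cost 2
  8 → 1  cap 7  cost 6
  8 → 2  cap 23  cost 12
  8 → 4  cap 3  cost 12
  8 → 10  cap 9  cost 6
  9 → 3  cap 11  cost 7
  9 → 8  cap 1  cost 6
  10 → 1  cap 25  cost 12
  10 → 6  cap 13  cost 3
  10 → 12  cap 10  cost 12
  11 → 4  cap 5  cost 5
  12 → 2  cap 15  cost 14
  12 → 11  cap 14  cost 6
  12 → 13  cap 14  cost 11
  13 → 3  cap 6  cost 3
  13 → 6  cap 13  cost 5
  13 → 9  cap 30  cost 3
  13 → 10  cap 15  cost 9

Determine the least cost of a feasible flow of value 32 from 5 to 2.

shortest-cost path #1: 5→9→8→2 push 1 @ unit cost 22 (adds 22)
shortest-cost path #2: 5→9→3→2 push 11 @ unit cost 24 (adds 264)
shortest-cost path #3: 5→0→8→2 push 14 @ unit cost 24 (adds 336)
shortest-cost path #4: 5→0→3→2 push 6 @ unit cost 25 (adds 150)
total cost = 772

Minimum cost for 32 units: 772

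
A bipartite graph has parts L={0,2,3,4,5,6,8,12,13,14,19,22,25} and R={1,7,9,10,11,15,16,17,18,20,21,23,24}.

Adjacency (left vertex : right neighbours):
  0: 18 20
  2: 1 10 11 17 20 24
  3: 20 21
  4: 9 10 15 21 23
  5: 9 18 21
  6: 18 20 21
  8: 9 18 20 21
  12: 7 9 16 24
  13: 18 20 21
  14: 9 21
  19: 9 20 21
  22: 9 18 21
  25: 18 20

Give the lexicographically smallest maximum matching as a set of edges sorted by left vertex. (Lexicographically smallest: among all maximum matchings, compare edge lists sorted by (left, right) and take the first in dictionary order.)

Lex-smallest maximum matching: {(0,18), (2,1), (3,20), (4,10), (5,9), (6,21), (12,7)}

|M| = 7 (so the lex-smallest maximum matching has 7 edges)
process left vertices in ascending order; for each, take the smallest-labelled available neighbour that still permits 7 edges overall, or leave it unmatched if none does
lex-smallest matching: {0-18, 2-1, 3-20, 4-10, 5-9, 6-21, 12-7}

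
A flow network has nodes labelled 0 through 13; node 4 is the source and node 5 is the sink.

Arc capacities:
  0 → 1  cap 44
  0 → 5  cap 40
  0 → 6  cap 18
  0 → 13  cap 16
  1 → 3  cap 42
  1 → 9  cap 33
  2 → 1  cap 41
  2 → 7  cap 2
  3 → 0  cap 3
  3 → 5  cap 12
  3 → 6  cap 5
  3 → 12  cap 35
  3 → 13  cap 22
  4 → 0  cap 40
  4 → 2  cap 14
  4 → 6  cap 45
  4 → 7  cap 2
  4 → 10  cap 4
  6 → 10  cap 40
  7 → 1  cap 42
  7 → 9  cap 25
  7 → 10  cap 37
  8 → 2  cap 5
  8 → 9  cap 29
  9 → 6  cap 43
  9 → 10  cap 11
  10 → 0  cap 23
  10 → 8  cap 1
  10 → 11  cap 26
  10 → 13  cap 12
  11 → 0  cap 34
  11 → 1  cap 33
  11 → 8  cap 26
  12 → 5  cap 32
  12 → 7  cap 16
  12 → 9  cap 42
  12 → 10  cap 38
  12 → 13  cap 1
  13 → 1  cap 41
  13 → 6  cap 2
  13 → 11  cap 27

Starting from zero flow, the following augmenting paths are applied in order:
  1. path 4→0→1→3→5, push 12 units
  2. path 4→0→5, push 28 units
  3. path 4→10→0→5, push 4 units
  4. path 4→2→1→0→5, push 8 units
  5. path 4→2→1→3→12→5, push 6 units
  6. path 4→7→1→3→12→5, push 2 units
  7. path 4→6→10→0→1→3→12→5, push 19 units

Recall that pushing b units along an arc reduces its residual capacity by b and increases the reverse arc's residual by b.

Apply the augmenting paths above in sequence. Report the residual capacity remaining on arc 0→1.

after path 1 (4→0→1→3→5, push 12): res(0,1)=32
after path 2 (4→0→5, push 28): res(0,1)=32
after path 3 (4→10→0→5, push 4): res(0,1)=32
after path 4 (4→2→1→0→5, push 8): res(0,1)=40
after path 5 (4→2→1→3→12→5, push 6): res(0,1)=40
after path 6 (4→7→1→3→12→5, push 2): res(0,1)=40
after path 7 (4→6→10→0→1→3→12→5, push 19): res(0,1)=21

Residual capacity of (0,1): 21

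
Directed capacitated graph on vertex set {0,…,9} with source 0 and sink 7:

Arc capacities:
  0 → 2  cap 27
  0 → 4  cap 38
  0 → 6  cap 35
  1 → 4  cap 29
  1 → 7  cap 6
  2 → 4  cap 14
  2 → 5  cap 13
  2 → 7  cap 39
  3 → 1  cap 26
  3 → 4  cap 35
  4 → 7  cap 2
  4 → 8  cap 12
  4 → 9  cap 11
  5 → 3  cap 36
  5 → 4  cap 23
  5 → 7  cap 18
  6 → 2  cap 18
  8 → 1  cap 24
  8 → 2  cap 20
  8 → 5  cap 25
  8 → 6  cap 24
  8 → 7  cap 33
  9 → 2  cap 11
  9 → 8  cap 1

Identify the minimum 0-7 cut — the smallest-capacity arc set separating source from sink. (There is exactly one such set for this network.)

Min-cut arcs: {(2,5), (2,7), (4,7), (4,8), (9,8)} (total capacity 67)

augment #1: 0→2→7 push 27
augment #2: 0→4→7 push 2
augment #3: 0→4→8→7 push 12
augment #4: 0→6→2→7 push 12
augment #5: 0→4→9→8→7 push 1
augment #6: 0→6→2→5→7 push 6
augment #7: 0→4→9→2→5→7 push 7
max flow = 67; residual-reachable set from 0 gives S-side
cut edges (S→T): {(2,5), (2,7), (4,7), (4,8), (9,8)} total cap 67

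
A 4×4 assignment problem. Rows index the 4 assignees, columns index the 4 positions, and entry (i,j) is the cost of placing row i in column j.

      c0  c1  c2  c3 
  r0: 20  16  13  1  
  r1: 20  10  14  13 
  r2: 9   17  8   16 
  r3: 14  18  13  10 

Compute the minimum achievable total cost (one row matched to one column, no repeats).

one of 2 optimal assignments: row0→col3 (cost 1), row1→col1 (cost 10), row2→col0 (cost 9), row3→col2 (cost 13)
total = 1 + 10 + 9 + 13 = 33

Minimum assignment cost: 33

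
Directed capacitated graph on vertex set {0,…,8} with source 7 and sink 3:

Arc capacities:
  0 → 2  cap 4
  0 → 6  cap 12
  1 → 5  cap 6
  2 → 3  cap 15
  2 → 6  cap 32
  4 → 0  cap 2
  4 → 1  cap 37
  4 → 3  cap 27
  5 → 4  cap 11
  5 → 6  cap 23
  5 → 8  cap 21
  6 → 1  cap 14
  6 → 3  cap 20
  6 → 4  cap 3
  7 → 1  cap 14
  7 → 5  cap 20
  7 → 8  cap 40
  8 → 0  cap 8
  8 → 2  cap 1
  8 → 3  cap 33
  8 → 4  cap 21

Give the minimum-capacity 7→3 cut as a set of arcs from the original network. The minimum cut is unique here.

Min-cut arcs: {(1,5), (7,5), (7,8)} (total capacity 66)

augment #1: 7→8→3 push 33
augment #2: 7→5→4→3 push 11
augment #3: 7→5→6→3 push 9
augment #4: 7→8→2→3 push 1
augment #5: 7→8→4→3 push 6
augment #6: 7→1→5→6→3 push 6
max flow = 66; residual-reachable set from 7 gives S-side
cut edges (S→T): {(1,5), (7,5), (7,8)} total cap 66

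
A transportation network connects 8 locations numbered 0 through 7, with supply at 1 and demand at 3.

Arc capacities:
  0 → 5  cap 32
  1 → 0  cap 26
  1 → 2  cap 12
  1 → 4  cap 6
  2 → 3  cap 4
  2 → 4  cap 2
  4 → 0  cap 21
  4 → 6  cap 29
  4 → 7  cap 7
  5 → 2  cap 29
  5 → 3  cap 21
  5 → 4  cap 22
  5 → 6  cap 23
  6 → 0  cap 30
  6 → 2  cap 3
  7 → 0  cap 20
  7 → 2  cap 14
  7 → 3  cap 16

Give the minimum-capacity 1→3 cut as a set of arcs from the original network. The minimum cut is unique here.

augment #1: 1→2→3 push 4
augment #2: 1→0→5→3 push 21
augment #3: 1→4→7→3 push 6
augment #4: 1→2→4→7→3 push 1
max flow = 32; residual-reachable set from 1 gives S-side
cut edges (S→T): {(2,3), (4,7), (5,3)} total cap 32

Min-cut arcs: {(2,3), (4,7), (5,3)} (total capacity 32)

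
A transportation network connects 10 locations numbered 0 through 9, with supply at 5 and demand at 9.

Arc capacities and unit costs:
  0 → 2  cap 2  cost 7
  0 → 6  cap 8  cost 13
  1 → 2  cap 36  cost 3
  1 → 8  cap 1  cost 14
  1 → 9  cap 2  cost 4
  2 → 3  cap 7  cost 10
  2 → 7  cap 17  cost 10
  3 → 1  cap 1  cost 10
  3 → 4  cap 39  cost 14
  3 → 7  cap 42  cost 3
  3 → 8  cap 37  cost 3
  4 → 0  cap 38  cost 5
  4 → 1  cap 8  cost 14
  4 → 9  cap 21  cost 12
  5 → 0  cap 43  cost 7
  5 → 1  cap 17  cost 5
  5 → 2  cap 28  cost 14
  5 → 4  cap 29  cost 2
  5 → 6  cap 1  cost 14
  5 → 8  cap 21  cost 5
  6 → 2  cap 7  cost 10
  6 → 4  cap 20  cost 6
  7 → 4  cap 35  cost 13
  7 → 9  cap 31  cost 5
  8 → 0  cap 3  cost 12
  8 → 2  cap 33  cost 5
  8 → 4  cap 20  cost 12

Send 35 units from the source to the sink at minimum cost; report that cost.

Minimum cost for 35 units: 588

shortest-cost path #1: 5→1→9 push 2 @ unit cost 9 (adds 18)
shortest-cost path #2: 5→4→9 push 21 @ unit cost 14 (adds 294)
shortest-cost path #3: 5→1→2→7→9 push 12 @ unit cost 23 (adds 276)
total cost = 588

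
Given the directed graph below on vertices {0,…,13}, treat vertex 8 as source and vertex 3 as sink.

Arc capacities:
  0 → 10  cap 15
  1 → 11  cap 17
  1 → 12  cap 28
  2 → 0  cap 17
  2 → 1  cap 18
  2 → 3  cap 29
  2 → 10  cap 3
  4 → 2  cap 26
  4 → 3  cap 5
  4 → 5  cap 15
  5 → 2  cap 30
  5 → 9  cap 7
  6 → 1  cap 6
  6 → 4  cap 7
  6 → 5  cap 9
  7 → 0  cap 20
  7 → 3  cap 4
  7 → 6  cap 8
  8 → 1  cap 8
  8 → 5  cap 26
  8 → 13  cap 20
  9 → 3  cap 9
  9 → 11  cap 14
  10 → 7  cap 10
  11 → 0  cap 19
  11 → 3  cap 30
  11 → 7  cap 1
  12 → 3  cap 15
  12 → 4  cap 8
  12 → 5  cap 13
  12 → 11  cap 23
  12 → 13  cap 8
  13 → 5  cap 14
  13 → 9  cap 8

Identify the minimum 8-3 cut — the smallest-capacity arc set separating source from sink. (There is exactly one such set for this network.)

augment #1: 8→1→11→3 push 8
augment #2: 8→5→2→3 push 26
augment #3: 8→13→9→3 push 8
augment #4: 8→13→5→2→3 push 3
augment #5: 8→13→5→9→3 push 1
augment #6: 8→13→5→9→11→3 push 6
augment #7: 8→13→5→2→1→11→3 push 1
max flow = 53; residual-reachable set from 8 gives S-side
cut edges (S→T): {(5,2), (5,9), (8,1), (13,9)} total cap 53

Min-cut arcs: {(5,2), (5,9), (8,1), (13,9)} (total capacity 53)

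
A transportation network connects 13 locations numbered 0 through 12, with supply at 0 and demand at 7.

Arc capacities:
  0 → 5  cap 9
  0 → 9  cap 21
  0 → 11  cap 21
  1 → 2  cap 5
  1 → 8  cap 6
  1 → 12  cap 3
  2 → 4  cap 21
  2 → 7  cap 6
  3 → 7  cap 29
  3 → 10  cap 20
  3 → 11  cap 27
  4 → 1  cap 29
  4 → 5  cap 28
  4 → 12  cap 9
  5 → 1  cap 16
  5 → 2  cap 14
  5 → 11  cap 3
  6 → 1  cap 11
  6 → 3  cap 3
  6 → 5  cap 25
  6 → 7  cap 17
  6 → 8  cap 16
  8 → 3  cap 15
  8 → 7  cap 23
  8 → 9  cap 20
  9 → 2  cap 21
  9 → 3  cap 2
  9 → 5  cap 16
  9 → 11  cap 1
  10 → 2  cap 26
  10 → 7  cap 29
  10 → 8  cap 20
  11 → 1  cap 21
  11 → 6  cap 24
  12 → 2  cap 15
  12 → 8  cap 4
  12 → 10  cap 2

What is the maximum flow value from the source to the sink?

Maximum flow value: 44

augment #1: 0→5→2→7 bottleneck 6, total now 6
augment #2: 0→9→3→7 bottleneck 2, total now 8
augment #3: 0→11→6→7 bottleneck 17, total now 25
augment #4: 0→5→1→8→7 bottleneck 3, total now 28
augment #5: 0→11→1→8→7 bottleneck 3, total now 31
augment #6: 0→11→6→3→7 bottleneck 1, total now 32
augment #7: 0→9→11→6→3→7 bottleneck 1, total now 33
augment #8: 0→9→2→4→12→8→7 bottleneck 4, total now 37
augment #9: 0→9→2→4→12→10→7 bottleneck 2, total now 39
augment #10: 0→9→5→11→6→3→7 bottleneck 1, total now 40
augment #11: 0→9→5→11→6→8→7 bottleneck 2, total now 42
augment #12: 0→9→5→1→11→6→8→7 bottleneck 2, total now 44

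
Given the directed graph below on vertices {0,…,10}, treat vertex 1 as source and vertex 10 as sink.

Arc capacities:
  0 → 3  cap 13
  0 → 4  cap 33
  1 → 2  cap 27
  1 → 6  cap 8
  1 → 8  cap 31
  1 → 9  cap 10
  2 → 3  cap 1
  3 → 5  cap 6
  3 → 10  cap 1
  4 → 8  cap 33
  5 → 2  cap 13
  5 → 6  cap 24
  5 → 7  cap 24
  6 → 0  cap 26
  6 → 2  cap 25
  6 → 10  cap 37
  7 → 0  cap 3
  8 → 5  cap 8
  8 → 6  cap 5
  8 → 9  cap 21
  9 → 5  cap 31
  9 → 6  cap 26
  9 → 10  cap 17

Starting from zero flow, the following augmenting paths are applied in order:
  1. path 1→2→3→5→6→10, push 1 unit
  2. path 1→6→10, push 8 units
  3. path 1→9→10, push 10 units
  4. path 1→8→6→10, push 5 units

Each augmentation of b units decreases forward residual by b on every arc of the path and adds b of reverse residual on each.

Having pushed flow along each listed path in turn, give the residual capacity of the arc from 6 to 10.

after path 1 (1→2→3→5→6→10, push 1): res(6,10)=36
after path 2 (1→6→10, push 8): res(6,10)=28
after path 3 (1→9→10, push 10): res(6,10)=28
after path 4 (1→8→6→10, push 5): res(6,10)=23

Residual capacity of (6,10): 23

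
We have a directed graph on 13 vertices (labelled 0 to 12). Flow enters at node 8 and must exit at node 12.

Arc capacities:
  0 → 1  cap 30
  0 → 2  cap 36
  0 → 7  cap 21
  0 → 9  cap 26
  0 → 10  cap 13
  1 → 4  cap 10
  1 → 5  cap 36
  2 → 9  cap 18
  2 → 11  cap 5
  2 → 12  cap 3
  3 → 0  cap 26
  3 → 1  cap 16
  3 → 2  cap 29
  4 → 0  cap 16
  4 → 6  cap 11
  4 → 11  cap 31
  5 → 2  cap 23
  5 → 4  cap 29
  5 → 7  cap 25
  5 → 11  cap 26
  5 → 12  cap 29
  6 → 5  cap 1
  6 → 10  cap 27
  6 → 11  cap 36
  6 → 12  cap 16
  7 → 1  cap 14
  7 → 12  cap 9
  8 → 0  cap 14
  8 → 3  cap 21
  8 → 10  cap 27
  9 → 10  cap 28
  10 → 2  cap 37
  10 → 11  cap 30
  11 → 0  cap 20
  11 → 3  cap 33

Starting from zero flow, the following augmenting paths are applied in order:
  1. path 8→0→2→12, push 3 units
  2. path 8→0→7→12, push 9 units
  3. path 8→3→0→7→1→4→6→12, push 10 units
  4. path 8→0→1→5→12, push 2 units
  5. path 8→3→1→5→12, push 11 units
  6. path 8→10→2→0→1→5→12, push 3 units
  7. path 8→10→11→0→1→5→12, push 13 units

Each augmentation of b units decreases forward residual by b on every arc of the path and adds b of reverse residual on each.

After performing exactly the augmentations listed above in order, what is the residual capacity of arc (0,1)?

after path 1 (8→0→2→12, push 3): res(0,1)=30
after path 2 (8→0→7→12, push 9): res(0,1)=30
after path 3 (8→3→0→7→1→4→6→12, push 10): res(0,1)=30
after path 4 (8→0→1→5→12, push 2): res(0,1)=28
after path 5 (8→3→1→5→12, push 11): res(0,1)=28
after path 6 (8→10→2→0→1→5→12, push 3): res(0,1)=25
after path 7 (8→10→11→0→1→5→12, push 13): res(0,1)=12

Residual capacity of (0,1): 12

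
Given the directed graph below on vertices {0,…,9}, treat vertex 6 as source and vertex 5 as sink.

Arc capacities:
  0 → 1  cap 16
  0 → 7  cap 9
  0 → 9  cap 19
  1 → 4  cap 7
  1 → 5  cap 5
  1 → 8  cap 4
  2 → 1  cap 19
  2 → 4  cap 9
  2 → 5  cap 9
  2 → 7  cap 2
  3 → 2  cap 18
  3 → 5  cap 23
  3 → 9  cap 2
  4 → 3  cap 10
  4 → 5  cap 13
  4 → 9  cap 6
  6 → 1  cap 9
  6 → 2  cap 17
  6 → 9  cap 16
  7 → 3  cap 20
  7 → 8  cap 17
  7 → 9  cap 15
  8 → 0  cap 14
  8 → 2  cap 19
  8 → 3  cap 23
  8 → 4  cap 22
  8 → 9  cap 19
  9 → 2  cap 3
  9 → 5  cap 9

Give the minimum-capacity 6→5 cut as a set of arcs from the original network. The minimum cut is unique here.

Min-cut arcs: {(6,1), (6,2), (9,2), (9,5)} (total capacity 38)

augment #1: 6→1→5 push 5
augment #2: 6→2→5 push 9
augment #3: 6→9→5 push 9
augment #4: 6→1→4→5 push 4
augment #5: 6→2→4→5 push 8
augment #6: 6→9→2→4→5 push 1
augment #7: 6→9→2→7→3→5 push 2
max flow = 38; residual-reachable set from 6 gives S-side
cut edges (S→T): {(6,1), (6,2), (9,2), (9,5)} total cap 38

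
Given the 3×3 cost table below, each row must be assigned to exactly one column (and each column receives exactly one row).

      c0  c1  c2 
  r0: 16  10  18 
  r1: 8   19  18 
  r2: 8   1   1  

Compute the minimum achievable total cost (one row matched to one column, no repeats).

optimal assignment: row0→col1 (cost 10), row1→col0 (cost 8), row2→col2 (cost 1)
total = 10 + 8 + 1 = 19

Minimum assignment cost: 19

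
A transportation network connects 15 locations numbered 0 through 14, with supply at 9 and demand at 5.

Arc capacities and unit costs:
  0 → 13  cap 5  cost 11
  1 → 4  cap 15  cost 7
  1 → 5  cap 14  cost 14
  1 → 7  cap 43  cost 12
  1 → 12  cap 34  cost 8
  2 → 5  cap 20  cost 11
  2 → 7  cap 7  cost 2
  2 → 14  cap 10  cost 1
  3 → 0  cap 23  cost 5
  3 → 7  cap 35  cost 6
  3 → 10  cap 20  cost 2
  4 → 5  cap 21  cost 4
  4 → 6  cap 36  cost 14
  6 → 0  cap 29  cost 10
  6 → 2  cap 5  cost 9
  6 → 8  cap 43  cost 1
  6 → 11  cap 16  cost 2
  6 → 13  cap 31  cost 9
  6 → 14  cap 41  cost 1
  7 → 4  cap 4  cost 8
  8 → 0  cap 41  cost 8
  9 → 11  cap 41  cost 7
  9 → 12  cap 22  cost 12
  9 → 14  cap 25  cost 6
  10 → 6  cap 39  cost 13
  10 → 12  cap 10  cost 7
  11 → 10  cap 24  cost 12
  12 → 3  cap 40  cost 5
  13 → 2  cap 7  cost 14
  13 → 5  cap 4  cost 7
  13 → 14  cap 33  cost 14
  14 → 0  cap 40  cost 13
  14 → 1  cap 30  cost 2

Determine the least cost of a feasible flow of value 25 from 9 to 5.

shortest-cost path #1: 9→14→1→4→5 push 15 @ unit cost 19 (adds 285)
shortest-cost path #2: 9→14→1→5 push 10 @ unit cost 22 (adds 220)
total cost = 505

Minimum cost for 25 units: 505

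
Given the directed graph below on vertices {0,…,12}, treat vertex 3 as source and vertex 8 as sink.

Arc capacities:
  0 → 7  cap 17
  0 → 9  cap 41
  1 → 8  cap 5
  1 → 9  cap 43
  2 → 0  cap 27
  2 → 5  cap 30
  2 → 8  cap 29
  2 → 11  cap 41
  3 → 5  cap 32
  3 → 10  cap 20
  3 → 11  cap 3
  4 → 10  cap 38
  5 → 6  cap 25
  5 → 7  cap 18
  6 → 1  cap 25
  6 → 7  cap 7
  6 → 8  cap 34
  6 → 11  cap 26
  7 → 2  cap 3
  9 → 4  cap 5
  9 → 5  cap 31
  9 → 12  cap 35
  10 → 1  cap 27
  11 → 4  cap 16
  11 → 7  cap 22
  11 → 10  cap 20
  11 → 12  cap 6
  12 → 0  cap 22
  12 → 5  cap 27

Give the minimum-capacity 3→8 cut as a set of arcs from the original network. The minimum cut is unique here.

Min-cut arcs: {(1,8), (5,6), (7,2)} (total capacity 33)

augment #1: 3→5→6→8 push 25
augment #2: 3→10→1→8 push 5
augment #3: 3→5→7→2→8 push 3
max flow = 33; residual-reachable set from 3 gives S-side
cut edges (S→T): {(1,8), (5,6), (7,2)} total cap 33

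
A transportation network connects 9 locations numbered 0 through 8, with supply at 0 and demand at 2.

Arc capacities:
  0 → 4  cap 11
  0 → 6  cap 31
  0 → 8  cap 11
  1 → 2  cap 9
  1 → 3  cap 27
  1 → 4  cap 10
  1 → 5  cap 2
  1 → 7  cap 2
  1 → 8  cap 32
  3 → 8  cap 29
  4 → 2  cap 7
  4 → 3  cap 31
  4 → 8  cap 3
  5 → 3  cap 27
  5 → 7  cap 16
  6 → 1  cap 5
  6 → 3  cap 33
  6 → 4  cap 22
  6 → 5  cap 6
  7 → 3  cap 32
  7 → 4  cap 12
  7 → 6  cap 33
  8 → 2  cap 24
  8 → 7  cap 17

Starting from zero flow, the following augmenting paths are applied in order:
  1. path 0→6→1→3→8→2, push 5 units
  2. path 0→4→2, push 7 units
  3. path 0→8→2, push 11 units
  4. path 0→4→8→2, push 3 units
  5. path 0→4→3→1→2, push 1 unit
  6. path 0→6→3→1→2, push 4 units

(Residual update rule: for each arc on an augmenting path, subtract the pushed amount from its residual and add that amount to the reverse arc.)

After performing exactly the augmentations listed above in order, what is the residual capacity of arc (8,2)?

Residual capacity of (8,2): 5

after path 1 (0→6→1→3→8→2, push 5): res(8,2)=19
after path 2 (0→4→2, push 7): res(8,2)=19
after path 3 (0→8→2, push 11): res(8,2)=8
after path 4 (0→4→8→2, push 3): res(8,2)=5
after path 5 (0→4→3→1→2, push 1): res(8,2)=5
after path 6 (0→6→3→1→2, push 4): res(8,2)=5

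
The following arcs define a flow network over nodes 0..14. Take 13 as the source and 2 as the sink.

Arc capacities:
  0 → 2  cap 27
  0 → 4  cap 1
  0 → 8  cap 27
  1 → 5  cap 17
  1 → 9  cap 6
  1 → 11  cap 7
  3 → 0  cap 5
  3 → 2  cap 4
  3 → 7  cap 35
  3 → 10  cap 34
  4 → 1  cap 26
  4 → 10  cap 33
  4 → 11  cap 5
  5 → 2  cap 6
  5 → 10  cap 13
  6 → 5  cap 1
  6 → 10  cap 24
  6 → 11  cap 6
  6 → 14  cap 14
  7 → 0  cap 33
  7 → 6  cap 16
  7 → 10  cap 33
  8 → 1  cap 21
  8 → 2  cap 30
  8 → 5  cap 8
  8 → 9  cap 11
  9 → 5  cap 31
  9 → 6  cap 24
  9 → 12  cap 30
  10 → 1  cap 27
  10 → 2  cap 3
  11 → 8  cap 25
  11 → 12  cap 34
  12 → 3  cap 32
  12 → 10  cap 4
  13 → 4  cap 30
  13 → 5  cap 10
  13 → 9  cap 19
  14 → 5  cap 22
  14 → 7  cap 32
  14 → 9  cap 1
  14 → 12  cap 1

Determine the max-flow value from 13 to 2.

Maximum flow value: 46

augment #1: 13→5→2 bottleneck 6, total now 6
augment #2: 13→4→10→2 bottleneck 3, total now 9
augment #3: 13→4→11→8→2 bottleneck 5, total now 14
augment #4: 13→9→12→3→2 bottleneck 4, total now 18
augment #5: 13→4→1→11→8→2 bottleneck 7, total now 25
augment #6: 13→9→6→11→8→2 bottleneck 6, total now 31
augment #7: 13→9→12→3→0→2 bottleneck 5, total now 36
augment #8: 13→9→6→14→7→0→2 bottleneck 4, total now 40
augment #9: 13→4→1→9→6→14→7→0→2 bottleneck 6, total now 46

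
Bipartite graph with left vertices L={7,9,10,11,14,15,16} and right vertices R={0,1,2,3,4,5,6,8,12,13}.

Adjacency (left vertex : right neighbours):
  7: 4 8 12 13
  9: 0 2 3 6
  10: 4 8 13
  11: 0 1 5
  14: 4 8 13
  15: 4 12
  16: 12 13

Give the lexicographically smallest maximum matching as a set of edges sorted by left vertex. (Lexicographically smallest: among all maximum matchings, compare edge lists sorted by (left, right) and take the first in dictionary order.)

Lex-smallest maximum matching: {(7,4), (9,0), (10,8), (11,1), (14,13), (15,12)}

|M| = 6 (so the lex-smallest maximum matching has 6 edges)
process left vertices in ascending order; for each, take the smallest-labelled available neighbour that still permits 6 edges overall, or leave it unmatched if none does
lex-smallest matching: {7-4, 9-0, 10-8, 11-1, 14-13, 15-12}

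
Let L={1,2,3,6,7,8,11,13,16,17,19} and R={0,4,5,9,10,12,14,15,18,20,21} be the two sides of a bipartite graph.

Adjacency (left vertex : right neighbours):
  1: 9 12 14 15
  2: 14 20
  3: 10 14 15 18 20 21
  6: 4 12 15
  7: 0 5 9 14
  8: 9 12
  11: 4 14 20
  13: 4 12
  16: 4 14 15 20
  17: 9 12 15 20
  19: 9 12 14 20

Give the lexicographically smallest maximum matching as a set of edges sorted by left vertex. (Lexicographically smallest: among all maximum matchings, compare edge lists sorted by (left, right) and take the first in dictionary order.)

Lex-smallest maximum matching: {(1,9), (2,14), (3,10), (6,4), (7,0), (8,12), (11,20), (16,15)}

|M| = 8 (so the lex-smallest maximum matching has 8 edges)
process left vertices in ascending order; for each, take the smallest-labelled available neighbour that still permits 8 edges overall, or leave it unmatched if none does
lex-smallest matching: {1-9, 2-14, 3-10, 6-4, 7-0, 8-12, 11-20, 16-15}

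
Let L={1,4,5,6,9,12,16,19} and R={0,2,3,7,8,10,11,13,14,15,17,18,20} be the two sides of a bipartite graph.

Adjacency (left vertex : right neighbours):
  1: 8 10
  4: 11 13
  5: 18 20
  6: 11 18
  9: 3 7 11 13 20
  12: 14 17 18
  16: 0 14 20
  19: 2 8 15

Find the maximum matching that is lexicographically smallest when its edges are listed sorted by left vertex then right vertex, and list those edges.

Lex-smallest maximum matching: {(1,8), (4,11), (5,20), (6,18), (9,3), (12,14), (16,0), (19,2)}

|M| = 8 (so the lex-smallest maximum matching has 8 edges)
process left vertices in ascending order; for each, take the smallest-labelled available neighbour that still permits 8 edges overall, or leave it unmatched if none does
lex-smallest matching: {1-8, 4-11, 5-20, 6-18, 9-3, 12-14, 16-0, 19-2}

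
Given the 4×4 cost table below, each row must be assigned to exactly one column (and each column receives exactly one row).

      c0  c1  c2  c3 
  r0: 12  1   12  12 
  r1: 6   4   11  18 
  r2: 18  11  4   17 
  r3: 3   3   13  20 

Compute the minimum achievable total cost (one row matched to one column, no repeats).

Minimum assignment cost: 23

optimal assignment: row0→col3 (cost 12), row1→col1 (cost 4), row2→col2 (cost 4), row3→col0 (cost 3)
total = 12 + 4 + 4 + 3 = 23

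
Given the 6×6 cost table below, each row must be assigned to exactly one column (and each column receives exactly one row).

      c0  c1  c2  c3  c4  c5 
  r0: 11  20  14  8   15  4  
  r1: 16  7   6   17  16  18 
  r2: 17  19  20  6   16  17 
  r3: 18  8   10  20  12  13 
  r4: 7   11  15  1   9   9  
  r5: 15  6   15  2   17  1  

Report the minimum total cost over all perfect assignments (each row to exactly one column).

one of 2 optimal assignments: row0→col0 (cost 11), row1→col2 (cost 6), row2→col3 (cost 6), row3→col1 (cost 8), row4→col4 (cost 9), row5→col5 (cost 1)
total = 11 + 6 + 6 + 8 + 9 + 1 = 41

Minimum assignment cost: 41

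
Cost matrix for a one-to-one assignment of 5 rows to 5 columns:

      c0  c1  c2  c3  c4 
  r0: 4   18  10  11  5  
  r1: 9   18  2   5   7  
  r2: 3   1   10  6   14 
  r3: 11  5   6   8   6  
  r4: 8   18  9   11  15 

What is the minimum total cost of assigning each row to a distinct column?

one of 2 optimal assignments: row0→col0 (cost 4), row1→col2 (cost 2), row2→col1 (cost 1), row3→col4 (cost 6), row4→col3 (cost 11)
total = 4 + 2 + 1 + 6 + 11 = 24

Minimum assignment cost: 24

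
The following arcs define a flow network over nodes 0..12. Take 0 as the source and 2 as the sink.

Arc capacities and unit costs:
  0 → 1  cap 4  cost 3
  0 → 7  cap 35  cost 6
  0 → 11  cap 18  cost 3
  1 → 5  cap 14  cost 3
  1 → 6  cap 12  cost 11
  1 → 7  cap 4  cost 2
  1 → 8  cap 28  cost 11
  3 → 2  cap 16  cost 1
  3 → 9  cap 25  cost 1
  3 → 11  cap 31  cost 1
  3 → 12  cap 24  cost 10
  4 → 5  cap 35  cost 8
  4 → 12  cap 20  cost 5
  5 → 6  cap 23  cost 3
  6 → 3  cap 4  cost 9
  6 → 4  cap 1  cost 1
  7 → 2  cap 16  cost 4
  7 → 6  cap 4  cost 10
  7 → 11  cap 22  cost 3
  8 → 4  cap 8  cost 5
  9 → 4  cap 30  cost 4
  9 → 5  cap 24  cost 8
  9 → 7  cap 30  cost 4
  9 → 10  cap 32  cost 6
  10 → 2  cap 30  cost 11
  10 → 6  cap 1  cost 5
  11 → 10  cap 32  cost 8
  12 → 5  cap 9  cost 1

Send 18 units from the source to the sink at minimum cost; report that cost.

Minimum cost for 18 units: 196

shortest-cost path #1: 0→1→7→2 push 4 @ unit cost 9 (adds 36)
shortest-cost path #2: 0→7→2 push 12 @ unit cost 10 (adds 120)
shortest-cost path #3: 0→7→1→5→6→3→2 push 2 @ unit cost 20 (adds 40)
total cost = 196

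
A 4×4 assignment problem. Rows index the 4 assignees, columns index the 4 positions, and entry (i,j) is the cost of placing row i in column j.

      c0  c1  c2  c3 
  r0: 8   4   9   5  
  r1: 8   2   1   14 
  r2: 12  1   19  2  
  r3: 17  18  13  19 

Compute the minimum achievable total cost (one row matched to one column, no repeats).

Minimum assignment cost: 24

one of 2 optimal assignments: row0→col1 (cost 4), row1→col2 (cost 1), row2→col3 (cost 2), row3→col0 (cost 17)
total = 4 + 1 + 2 + 17 = 24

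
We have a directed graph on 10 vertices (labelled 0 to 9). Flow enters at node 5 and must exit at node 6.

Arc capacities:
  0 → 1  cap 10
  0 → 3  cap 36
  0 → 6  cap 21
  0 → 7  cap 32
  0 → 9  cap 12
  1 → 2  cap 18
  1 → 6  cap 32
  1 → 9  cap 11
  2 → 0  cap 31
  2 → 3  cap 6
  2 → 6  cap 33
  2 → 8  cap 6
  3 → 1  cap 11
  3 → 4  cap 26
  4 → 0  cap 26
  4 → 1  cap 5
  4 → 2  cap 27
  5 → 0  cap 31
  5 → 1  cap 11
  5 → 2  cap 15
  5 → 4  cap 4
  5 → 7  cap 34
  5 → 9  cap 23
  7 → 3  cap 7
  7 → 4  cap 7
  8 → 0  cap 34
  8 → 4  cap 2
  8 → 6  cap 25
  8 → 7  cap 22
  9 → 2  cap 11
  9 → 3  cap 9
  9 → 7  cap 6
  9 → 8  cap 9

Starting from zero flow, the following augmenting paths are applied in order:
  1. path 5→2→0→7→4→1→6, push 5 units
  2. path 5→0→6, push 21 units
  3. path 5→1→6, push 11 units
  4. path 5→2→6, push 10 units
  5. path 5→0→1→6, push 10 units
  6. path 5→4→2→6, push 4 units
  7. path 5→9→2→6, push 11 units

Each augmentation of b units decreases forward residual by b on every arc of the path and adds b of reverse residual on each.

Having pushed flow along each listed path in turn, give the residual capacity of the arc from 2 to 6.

Residual capacity of (2,6): 8

after path 1 (5→2→0→7→4→1→6, push 5): res(2,6)=33
after path 2 (5→0→6, push 21): res(2,6)=33
after path 3 (5→1→6, push 11): res(2,6)=33
after path 4 (5→2→6, push 10): res(2,6)=23
after path 5 (5→0→1→6, push 10): res(2,6)=23
after path 6 (5→4→2→6, push 4): res(2,6)=19
after path 7 (5→9→2→6, push 11): res(2,6)=8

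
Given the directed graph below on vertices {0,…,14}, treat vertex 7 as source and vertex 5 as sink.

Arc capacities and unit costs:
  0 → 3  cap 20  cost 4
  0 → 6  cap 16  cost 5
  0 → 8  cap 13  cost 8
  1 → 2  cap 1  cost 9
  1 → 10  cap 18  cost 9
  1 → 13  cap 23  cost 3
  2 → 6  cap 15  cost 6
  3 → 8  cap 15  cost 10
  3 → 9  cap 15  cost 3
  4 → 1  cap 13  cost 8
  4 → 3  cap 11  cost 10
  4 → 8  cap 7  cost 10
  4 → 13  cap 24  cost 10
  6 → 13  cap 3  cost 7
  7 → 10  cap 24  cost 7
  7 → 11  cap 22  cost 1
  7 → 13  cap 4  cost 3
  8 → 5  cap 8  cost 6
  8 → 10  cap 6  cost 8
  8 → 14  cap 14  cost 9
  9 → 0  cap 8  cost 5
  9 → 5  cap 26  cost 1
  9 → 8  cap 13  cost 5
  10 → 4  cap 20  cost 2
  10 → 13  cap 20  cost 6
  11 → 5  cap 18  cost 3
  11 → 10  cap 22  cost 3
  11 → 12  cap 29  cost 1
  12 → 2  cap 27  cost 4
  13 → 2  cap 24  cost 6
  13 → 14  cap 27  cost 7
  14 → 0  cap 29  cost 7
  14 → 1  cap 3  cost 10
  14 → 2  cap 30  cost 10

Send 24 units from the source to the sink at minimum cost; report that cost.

Minimum cost for 24 units: 198

shortest-cost path #1: 7→11→5 push 18 @ unit cost 4 (adds 72)
shortest-cost path #2: 7→11→10→4→3→9→5 push 4 @ unit cost 20 (adds 80)
shortest-cost path #3: 7→10→4→3→9→5 push 2 @ unit cost 23 (adds 46)
total cost = 198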